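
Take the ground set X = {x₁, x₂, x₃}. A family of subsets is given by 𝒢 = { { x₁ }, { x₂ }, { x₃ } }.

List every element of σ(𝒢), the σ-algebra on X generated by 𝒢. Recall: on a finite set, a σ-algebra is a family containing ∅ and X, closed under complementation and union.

Start: 𝒢 ∪ {∅, X} = { ∅, { x₁ }, { x₂ }, { x₃ }, X }.
Step 1 adds 3:
  { x₁, x₂ }  = X∖{ x₃ }
  { x₁, x₃ }  = X∖{ x₂ }
  { x₂, x₃ }  = X∖{ x₁ }
  [8 total]
Step 2: stable.

σ(𝒢) = { ∅, { x₁ }, { x₂ }, { x₃ }, { x₁, x₂ }, { x₁, x₃ }, { x₂, x₃ }, X }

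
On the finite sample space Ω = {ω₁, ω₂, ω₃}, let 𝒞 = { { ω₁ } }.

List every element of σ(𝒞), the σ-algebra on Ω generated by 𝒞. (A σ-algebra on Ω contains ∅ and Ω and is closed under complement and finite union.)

Initial family (3 sets): { ∅, { ω₁ }, Ω }.
Step 1. New:
  { ω₂, ω₃ }  = ᶜ of { ω₁ }
  — 4 sets.
Step 2 adds nothing — fixpoint reached.

|σ(𝒞)| = 4.  σ(𝒞) = { ∅, { ω₁ }, { ω₂, ω₃ }, Ω }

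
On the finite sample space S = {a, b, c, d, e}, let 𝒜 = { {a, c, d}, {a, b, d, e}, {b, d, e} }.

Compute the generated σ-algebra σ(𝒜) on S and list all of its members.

Start: 𝒜 ∪ {∅, S} = { {}, {a, c, d}, {b, d, e}, {a, b, d, e}, S }.
Iteration 1 (3 new):
  {c}  = {a, b, d, e}ᶜ
  {a, c}  = {b, d, e}ᶜ
  {b, e}  = {a, c, d}ᶜ
  [8 total]
Iteration 2 adds 3:
  {b, c, e}  = {c} ∪ {b, e}
  {a, b, c, e}  = {b, e} ∪ {a, c}
  {b, c, d, e}  = {c} ∪ {b, d, e}
  [11 total]
Iteration 3 adds 3:
  {a}  = {b, c, d, e}ᶜ
  {d}  = {a, b, c, e}ᶜ
  {a, d}  = {b, c, e}ᶜ
  [14 total]
Iteration 4 adds 2:
  {c, d}  = {c} ∪ {d}
  {a, b, e}  = {b, e} ∪ {a}
  [16 total]
Iteration 5: no new sets; the family is a σ-algebra.

Hence σ(𝒜) has 16 members: { {}, {a}, {c}, {d}, {a, c}, {a, d}, {b, e}, {c, d}, {a, b, e}, {a, c, d}, {b, c, e}, {b, d, e}, {a, b, c, e}, {a, b, d, e}, {b, c, d, e}, S }.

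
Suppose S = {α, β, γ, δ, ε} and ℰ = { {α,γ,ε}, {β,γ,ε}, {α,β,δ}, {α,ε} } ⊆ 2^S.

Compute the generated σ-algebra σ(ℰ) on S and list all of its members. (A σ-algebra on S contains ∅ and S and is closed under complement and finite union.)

Begin from { {}, {α,ε}, {α,β,δ}, {α,γ,ε}, {β,γ,ε}, S } (that is, ℰ plus ∅ and S).
Iteration 1. New:
  {α,δ}  = {β,γ,ε}ᶜ
  {β,δ}  = {α,γ,ε}ᶜ
  {γ,ε}  = {α,β,δ}ᶜ
  {β,γ,δ}  = {α,ε}ᶜ
  {α,β,γ,ε}  = {β,γ,ε} ∪ {α,ε}
  {α,β,δ,ε}  = {α,ε} ∪ {α,β,δ}
  |family| = 12
Iteration 2 adds 6:
  {γ}  = {α,β,δ,ε}ᶜ
  {δ}  = {α,β,γ,ε}ᶜ
  {α,δ,ε}  = {α,δ} ∪ {α,ε}
  {α,β,γ,δ}  = {β,γ,δ} ∪ {α,β,δ}
  {α,γ,δ,ε}  = {α,γ,ε} ∪ {α,δ}
  {β,γ,δ,ε}  = {β,γ,δ} ∪ {β,γ,ε}
  |family| = 18
Iteration 3 adds 7:
  {α}  = {β,γ,δ,ε}ᶜ
  {β}  = {α,γ,δ,ε}ᶜ
  {ε}  = {α,β,γ,δ}ᶜ
  {β,γ}  = {α,δ,ε}ᶜ
  {γ,δ}  = {γ} ∪ {δ}
  {α,γ,δ}  = {γ} ∪ {α,δ}
  {γ,δ,ε}  = {γ,ε} ∪ {δ}
  |family| = 25
Iteration 4: 7 new —
  {α,β}  = {γ,δ,ε}ᶜ
  {α,γ}  = {γ} ∪ {α}
  {β,ε}  = {α,γ,δ}ᶜ
  {δ,ε}  = {ε} ∪ {δ}
  {α,β,γ}  = {β,γ} ∪ {α}
  {α,β,ε}  = {γ,δ}ᶜ
  {β,δ,ε}  = {ε} ∪ {β,δ}
  |family| = 32
Iteration 5: closed — nothing new.

Hence σ(ℰ) has 32 members: { {}, {α}, {β}, {γ}, {δ}, {ε}, {α,β}, {α,γ}, {α,δ}, {α,ε}, {β,γ}, {β,δ}, {β,ε}, {γ,δ}, {γ,ε}, {δ,ε}, {α,β,γ}, {α,β,δ}, {α,β,ε}, {α,γ,δ}, {α,γ,ε}, {α,δ,ε}, {β,γ,δ}, {β,γ,ε}, {β,δ,ε}, {γ,δ,ε}, {α,β,γ,δ}, {α,β,γ,ε}, {α,β,δ,ε}, {α,γ,δ,ε}, {β,γ,δ,ε}, S }.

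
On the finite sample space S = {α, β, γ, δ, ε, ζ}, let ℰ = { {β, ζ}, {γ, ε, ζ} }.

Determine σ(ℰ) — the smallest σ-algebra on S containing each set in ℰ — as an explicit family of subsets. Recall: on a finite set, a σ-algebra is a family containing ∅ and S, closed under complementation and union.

Initial family (4 sets): { {}, {β, ζ}, {γ, ε, ζ}, S }.
Round 1 adds 3:
  {α, β, δ}  = {γ, ε, ζ}ᶜ
  {α, γ, δ, ε}  = {β, ζ}ᶜ
  {β, γ, ε, ζ}  = {β, ζ} ∪ {γ, ε, ζ}
  (now 7)
Round 2 (4 new):
  {α, δ}  = {β, γ, ε, ζ}ᶜ
  {α, β, δ, ζ}  = {β, ζ} ∪ {α, β, δ}
  {α, β, γ, δ, ε}  = {α, γ, δ, ε} ∪ {α, β, δ}
  {α, γ, δ, ε, ζ}  = {α, γ, δ, ε} ∪ {γ, ε, ζ}
  (now 11)
Round 3 adds 3:
  {β}  = {α, γ, δ, ε, ζ}ᶜ
  {ζ}  = {α, β, γ, δ, ε}ᶜ
  {γ, ε}  = {α, β, δ, ζ}ᶜ
  (now 14)
Round 4: +2 →
  {α, δ, ζ}  = {α, δ} ∪ {ζ}
  {β, γ, ε}  = {γ, ε} ∪ {β}
  (now 16)
Round 5: no new sets; the family is a σ-algebra.

Hence σ(ℰ) has 16 members: { {}, {β}, {ζ}, {α, δ}, {β, ζ}, {γ, ε}, {α, β, δ}, {α, δ, ζ}, {β, γ, ε}, {γ, ε, ζ}, {α, β, δ, ζ}, {α, γ, δ, ε}, {β, γ, ε, ζ}, {α, β, γ, δ, ε}, {α, γ, δ, ε, ζ}, S }.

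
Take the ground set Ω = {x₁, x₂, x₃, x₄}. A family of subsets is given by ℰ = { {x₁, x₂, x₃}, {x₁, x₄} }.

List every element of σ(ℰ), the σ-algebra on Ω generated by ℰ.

Begin from { {}, {x₁, x₄}, {x₁, x₂, x₃}, Ω } (that is, ℰ plus ∅ and Ω).
Step 1 adds 2:
  {x₄}  = complement {x₁, x₂, x₃}
  {x₂, x₃}  = complement {x₁, x₄}
  — 6 sets.
Step 2: 1 new —
  {x₂, x₃, x₄}  = {x₂, x₃} ∪ {x₄}
  — 7 sets.
Step 3 (1 new):
  {x₁}  = complement {x₂, x₃, x₄}
  — 8 sets.
After Step 4 the family is unchanged; done.

Therefore σ(ℰ) = { {}, {x₁}, {x₄}, {x₁, x₄}, {x₂, x₃}, {x₁, x₂, x₃}, {x₂, x₃, x₄}, Ω } (|σ(ℰ)| = 8).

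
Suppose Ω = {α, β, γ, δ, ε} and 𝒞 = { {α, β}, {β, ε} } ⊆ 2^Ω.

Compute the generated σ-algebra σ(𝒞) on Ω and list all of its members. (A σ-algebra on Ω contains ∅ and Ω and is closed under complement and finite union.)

σ(𝒞) = { {}, {α}, {β}, {ε}, {α, β}, {α, ε}, {β, ε}, {γ, δ}, {α, β, ε}, {α, γ, δ}, {β, γ, δ}, {γ, δ, ε}, {α, β, γ, δ}, {α, γ, δ, ε}, {β, γ, δ, ε}, Ω }

Trace:
Initial family (4 sets): { {}, {α, β}, {β, ε}, Ω }.
Round 1 (3 new):
  {α, β, ε}  = {α, β} ∪ {β, ε}
  {α, γ, δ}  = complement {β, ε}
  {γ, δ, ε}  = complement {α, β}
Round 2. New:
  {γ, δ}  = complement {α, β, ε}
  {α, β, γ, δ}  = {α, γ, δ} ∪ {α, β}
  {α, γ, δ, ε}  = {γ, δ, ε} ∪ {α, γ, δ}
  {β, γ, δ, ε}  = {β, ε} ∪ {γ, δ, ε}
Round 3: +3 →
  {α}  = complement {β, γ, δ, ε}
  {β}  = complement {α, γ, δ, ε}
  {ε}  = complement {α, β, γ, δ}
Round 4: 2 new —
  {α, ε}  = {ε} ∪ {α}
  {β, γ, δ}  = {γ, δ} ∪ {β}
Round 5: no new sets; the family is a σ-algebra.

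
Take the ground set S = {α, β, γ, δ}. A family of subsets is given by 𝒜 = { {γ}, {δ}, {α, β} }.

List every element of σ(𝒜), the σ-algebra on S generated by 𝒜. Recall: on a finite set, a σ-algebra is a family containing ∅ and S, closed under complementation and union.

Start: 𝒜 ∪ {∅, S} = { ∅, {γ}, {δ}, {α, β}, S }.
Step 1: +3 →
  {γ, δ}  = S∖{α, β}
  {α, β, γ}  = S∖{δ}
  {α, β, δ}  = S∖{γ}
Step 2: stable.

Hence σ(𝒜) has 8 members: { ∅, {γ}, {δ}, {α, β}, {γ, δ}, {α, β, γ}, {α, β, δ}, S }.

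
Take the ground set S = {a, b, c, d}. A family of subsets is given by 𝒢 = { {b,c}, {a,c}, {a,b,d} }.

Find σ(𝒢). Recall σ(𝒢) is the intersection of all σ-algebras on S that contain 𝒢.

Answer: σ(𝒢) = { {}, {a}, {b}, {c}, {d}, {a,b}, {a,c}, {a,d}, {b,c}, {b,d}, {c,d}, {a,b,c}, {a,b,d}, {a,c,d}, {b,c,d}, S }

Trace:
Take S₀ = 𝒢 ∪ {∅, S} = { {}, {a,c}, {b,c}, {a,b,d}, S }.
Step 1 adds 4:
  {c}  = {a,b,d}ᶜ
  {a,d}  = {b,c}ᶜ
  {b,d}  = {a,c}ᶜ
  {a,b,c}  = {b,c} ∪ {a,c}
Step 2 (3 new):
  {d}  = {a,b,c}ᶜ
  {a,c,d}  = {c} ∪ {a,d}
  {b,c,d}  = {c} ∪ {b,d}
Step 3 adds 3:
  {a}  = {b,c,d}ᶜ
  {b}  = {a,c,d}ᶜ
  {c,d}  = {c} ∪ {d}
Step 4 (1 new):
  {a,b}  = {c,d}ᶜ
Step 5: no new sets; the family is a σ-algebra.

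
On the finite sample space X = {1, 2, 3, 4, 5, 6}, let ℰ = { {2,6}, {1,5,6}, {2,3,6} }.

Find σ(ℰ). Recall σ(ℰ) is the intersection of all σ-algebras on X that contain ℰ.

Answer: σ(ℰ) = { {}, {2}, {3}, {4}, {6}, {1,5}, {2,3}, {2,4}, {2,6}, {3,4}, {3,6}, {4,6}, {1,2,5}, {1,3,5}, {1,4,5}, {1,5,6}, {2,3,4}, {2,3,6}, {2,4,6}, {3,4,6}, {1,2,3,5}, {1,2,4,5}, {1,2,5,6}, {1,3,4,5}, {1,3,5,6}, {1,4,5,6}, {2,3,4,6}, {1,2,3,4,5}, {1,2,3,5,6}, {1,2,4,5,6}, {1,3,4,5,6}, X }

Derivation:
Initial family (5 sets): { {}, {2,6}, {1,5,6}, {2,3,6}, X }.
Step 1: 5 new —
  {1,4,5}  = complement {2,3,6}
  {2,3,4}  = complement {1,5,6}
  {1,2,5,6}  = {1,5,6} ∪ {2,6}
  {1,3,4,5}  = complement {2,6}
  {1,2,3,5,6}  = {1,5,6} ∪ {2,3,6}
  |family| = 10
Step 2 (7 new):
  {4}  = complement {1,2,3,5,6}
  {3,4}  = complement {1,2,5,6}
  {1,4,5,6}  = {1,4,5} ∪ {1,5,6}
  {2,3,4,6}  = {2,3,4} ∪ {2,3,6}
  {1,2,3,4,5}  = {1,4,5} ∪ {2,3,4}
  {1,2,4,5,6}  = {1,4,5} ∪ {2,6}
  {1,3,4,5,6}  = {1,5,6} ∪ {1,3,4,5}
  |family| = 17
Step 3 adds 6:
  {2}  = complement {1,3,4,5,6}
  {3}  = complement {1,2,4,5,6}
  {6}  = complement {1,2,3,4,5}
  {1,5}  = complement {2,3,4,6}
  {2,3}  = complement {1,4,5,6}
  {2,4,6}  = {4} ∪ {2,6}
  |family| = 23
Step 4: 9 new —
  {2,4}  = {2} ∪ {4}
  {3,6}  = {6} ∪ {3}
  {4,6}  = {6} ∪ {4}
  {1,2,5}  = {2} ∪ {1,5}
  {1,3,5}  = complement {2,4,6}
  {3,4,6}  = {3,4} ∪ {6}
  {1,2,3,5}  = {2,3} ∪ {1,5}
  {1,2,4,5}  = {1,4,5} ∪ {2}
  {1,3,5,6}  = {3} ∪ {1,5,6}
  |family| = 32
Step 5: no new sets; the family is a σ-algebra.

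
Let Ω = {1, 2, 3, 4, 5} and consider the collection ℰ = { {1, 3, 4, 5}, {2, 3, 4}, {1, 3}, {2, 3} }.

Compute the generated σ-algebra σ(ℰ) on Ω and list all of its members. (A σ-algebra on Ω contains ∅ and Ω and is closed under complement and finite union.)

σ(ℰ) (32 sets): { {}, {1}, {2}, {3}, {4}, {5}, {1, 2}, {1, 3}, {1, 4}, {1, 5}, {2, 3}, {2, 4}, {2, 5}, {3, 4}, {3, 5}, {4, 5}, {1, 2, 3}, {1, 2, 4}, {1, 2, 5}, {1, 3, 4}, {1, 3, 5}, {1, 4, 5}, {2, 3, 4}, {2, 3, 5}, {2, 4, 5}, {3, 4, 5}, {1, 2, 3, 4}, {1, 2, 3, 5}, {1, 2, 4, 5}, {1, 3, 4, 5}, {2, 3, 4, 5}, Ω }

Trace:
Begin from { {}, {1, 3}, {2, 3}, {2, 3, 4}, {1, 3, 4, 5}, Ω } (that is, ℰ plus ∅ and Ω).
Pass 1. New:
  {2}  = complement {1, 3, 4, 5}
  {1, 5}  = complement {2, 3, 4}
  {1, 2, 3}  = {2, 3} ∪ {1, 3}
  {1, 4, 5}  = complement {2, 3}
  {2, 4, 5}  = complement {1, 3}
  {1, 2, 3, 4}  = {2, 3, 4} ∪ {1, 3}
  [12 total]
Pass 2: 7 new —
  {5}  = complement {1, 2, 3, 4}
  {4, 5}  = complement {1, 2, 3}
  {1, 2, 5}  = {2} ∪ {1, 5}
  {1, 3, 5}  = {1, 3} ∪ {1, 5}
  {1, 2, 3, 5}  = {1, 2, 3} ∪ {1, 5}
  {1, 2, 4, 5}  = {1, 4, 5} ∪ {2}
  {2, 3, 4, 5}  = {2, 3, 4} ∪ {2, 4, 5}
  [19 total]
Pass 3: 7 new —
  {1}  = complement {2, 3, 4, 5}
  {3}  = complement {1, 2, 4, 5}
  {4}  = complement {1, 2, 3, 5}
  {2, 4}  = complement {1, 3, 5}
  {2, 5}  = {2} ∪ {5}
  {3, 4}  = complement {1, 2, 5}
  {2, 3, 5}  = {5} ∪ {2, 3}
  [26 total]
Pass 4: 6 new —
  {1, 2}  = {2} ∪ {1}
  {1, 4}  = complement {2, 3, 5}
  {3, 5}  = {5} ∪ {3}
  {1, 2, 4}  = {2, 4} ∪ {1}
  {1, 3, 4}  = complement {2, 5}
  {3, 4, 5}  = {3, 4} ∪ {5}
  [32 total]
Pass 5: closed — nothing new.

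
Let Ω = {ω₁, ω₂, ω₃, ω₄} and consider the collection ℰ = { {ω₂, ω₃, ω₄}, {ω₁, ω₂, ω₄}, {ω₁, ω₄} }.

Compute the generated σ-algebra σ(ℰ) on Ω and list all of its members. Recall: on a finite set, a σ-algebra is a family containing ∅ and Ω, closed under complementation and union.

Initial family (5 sets): { {}, {ω₁, ω₄}, {ω₁, ω₂, ω₄}, {ω₂, ω₃, ω₄}, Ω }.
Pass 1: 3 new —
  {ω₁}  = {ω₂, ω₃, ω₄}ᶜ
  {ω₃}  = {ω₁, ω₂, ω₄}ᶜ
  {ω₂, ω₃}  = {ω₁, ω₄}ᶜ
  — 8 sets.
Pass 2. New:
  {ω₁, ω₃}  = {ω₃} ∪ {ω₁}
  {ω₁, ω₂, ω₃}  = {ω₂, ω₃} ∪ {ω₁}
  {ω₁, ω₃, ω₄}  = {ω₃} ∪ {ω₁, ω₄}
  — 11 sets.
Pass 3: 3 new —
  {ω₂}  = {ω₁, ω₃, ω₄}ᶜ
  {ω₄}  = {ω₁, ω₂, ω₃}ᶜ
  {ω₂, ω₄}  = {ω₁, ω₃}ᶜ
  — 14 sets.
Pass 4. New:
  {ω₁, ω₂}  = {ω₂} ∪ {ω₁}
  {ω₃, ω₄}  = {ω₃} ∪ {ω₄}
  — 16 sets.
Pass 5: closed — nothing new.

Hence σ(ℰ) has 16 members: { {}, {ω₁}, {ω₂}, {ω₃}, {ω₄}, {ω₁, ω₂}, {ω₁, ω₃}, {ω₁, ω₄}, {ω₂, ω₃}, {ω₂, ω₄}, {ω₃, ω₄}, {ω₁, ω₂, ω₃}, {ω₁, ω₂, ω₄}, {ω₁, ω₃, ω₄}, {ω₂, ω₃, ω₄}, Ω }.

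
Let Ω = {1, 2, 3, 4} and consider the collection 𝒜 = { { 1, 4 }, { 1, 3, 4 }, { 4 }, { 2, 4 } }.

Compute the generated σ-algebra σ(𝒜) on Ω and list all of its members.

σ(𝒜) (16 sets): { {  }, { 1 }, { 2 }, { 3 }, { 4 }, { 1, 2 }, { 1, 3 }, { 1, 4 }, { 2, 3 }, { 2, 4 }, { 3, 4 }, { 1, 2, 3 }, { 1, 2, 4 }, { 1, 3, 4 }, { 2, 3, 4 }, Ω }

Check:
Seed the family with 𝒜 together with ∅ and Ω: { {  }, { 4 }, { 1, 4 }, { 2, 4 }, { 1, 3, 4 }, Ω }.
Step 1: 5 new —
  { 2 }  = { 1, 3, 4 }ᶜ
  { 1, 3 }  = { 2, 4 }ᶜ
  { 2, 3 }  = { 1, 4 }ᶜ
  { 1, 2, 3 }  = { 4 }ᶜ
  { 1, 2, 4 }  = { 1, 4 } ∪ { 2, 4 }
  [11 total]
Step 2. New:
  { 3 }  = { 1, 2, 4 }ᶜ
  { 2, 3, 4 }  = { 2, 3 } ∪ { 4 }
  [13 total]
Step 3 (2 new):
  { 1 }  = { 2, 3, 4 }ᶜ
  { 3, 4 }  = { 3 } ∪ { 4 }
  [15 total]
Step 4: 1 new —
  { 1, 2 }  = { 3, 4 }ᶜ
  [16 total]
After Step 5 the family is unchanged; done.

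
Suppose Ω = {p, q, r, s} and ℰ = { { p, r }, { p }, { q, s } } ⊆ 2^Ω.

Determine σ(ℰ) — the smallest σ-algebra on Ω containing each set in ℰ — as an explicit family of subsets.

σ(ℰ) (8 sets): { {  }, { p }, { r }, { p, r }, { q, s }, { p, q, s }, { q, r, s }, Ω }

Check:
Take S₀ = ℰ ∪ {∅, Ω} = { {  }, { p }, { p, r }, { q, s }, Ω }.
Pass 1: +2 →
  { p, q, s }  = { q, s } ∪ { p }
  { q, r, s }  = ᶜ of { p }
  (now 7)
Pass 2 (1 new):
  { r }  = ᶜ of { p, q, s }
  (now 8)
Pass 3: already closed under ᶜ and ∪.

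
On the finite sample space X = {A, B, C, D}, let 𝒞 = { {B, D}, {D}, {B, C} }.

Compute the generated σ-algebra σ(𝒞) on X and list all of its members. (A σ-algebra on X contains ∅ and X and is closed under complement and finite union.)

Initial family (5 sets): { {}, {D}, {B, C}, {B, D}, X }.
Pass 1 (4 new):
  {A, C}  = complement {B, D}
  {A, D}  = complement {B, C}
  {A, B, C}  = complement {D}
  {B, C, D}  = {B, C} ∪ {D}
  (now 9)
Pass 2 (3 new):
  {A}  = complement {B, C, D}
  {A, B, D}  = {A, D} ∪ {B, D}
  {A, C, D}  = {A, D} ∪ {A, C}
  (now 12)
Pass 3. New:
  {B}  = complement {A, C, D}
  {C}  = complement {A, B, D}
  (now 14)
Pass 4 (2 new):
  {A, B}  = {B} ∪ {A}
  {C, D}  = {C} ∪ {D}
  (now 16)
Pass 5: stable.

Therefore σ(𝒞) = { {}, {A}, {B}, {C}, {D}, {A, B}, {A, C}, {A, D}, {B, C}, {B, D}, {C, D}, {A, B, C}, {A, B, D}, {A, C, D}, {B, C, D}, X } (|σ(𝒞)| = 16).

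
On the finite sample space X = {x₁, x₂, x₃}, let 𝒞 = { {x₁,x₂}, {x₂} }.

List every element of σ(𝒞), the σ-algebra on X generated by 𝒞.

σ(𝒞) (8 sets): { {}, {x₁}, {x₂}, {x₃}, {x₁,x₂}, {x₁,x₃}, {x₂,x₃}, X }

Trace:
Begin from { {}, {x₂}, {x₁,x₂}, X } (that is, 𝒞 plus ∅ and X).
Pass 1. New:
  {x₃}  = X∖{x₁,x₂}
  {x₁,x₃}  = X∖{x₂}
  (now 6)
Pass 2 (1 new):
  {x₂,x₃}  = {x₃} ∪ {x₂}
  (now 7)
Pass 3. New:
  {x₁}  = X∖{x₂,x₃}
  (now 8)
Pass 4 adds nothing — fixpoint reached.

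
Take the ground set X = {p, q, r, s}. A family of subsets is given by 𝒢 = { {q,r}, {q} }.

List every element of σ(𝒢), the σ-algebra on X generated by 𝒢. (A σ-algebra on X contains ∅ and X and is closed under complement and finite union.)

Answer: σ(𝒢) = { ∅, {q}, {r}, {p,s}, {q,r}, {p,q,s}, {p,r,s}, X }

Derivation:
Take S₀ = 𝒢 ∪ {∅, X} = { ∅, {q}, {q,r}, X }.
Step 1: +2 →
  {p,s}  = ᶜ of {q,r}
  {p,r,s}  = ᶜ of {q}
Step 2: 1 new —
  {p,q,s}  = {p,s} ∪ {q}
Step 3: +1 →
  {r}  = ᶜ of {p,q,s}
Step 4: closed — nothing new.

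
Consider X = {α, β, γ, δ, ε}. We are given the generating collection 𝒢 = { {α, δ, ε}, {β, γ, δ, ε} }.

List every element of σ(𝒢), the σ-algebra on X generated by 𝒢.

Start: 𝒢 ∪ {∅, X} = { {}, {α, δ, ε}, {β, γ, δ, ε}, X }.
Iteration 1: +2 →
  {α}  = ᶜ of {β, γ, δ, ε}
  {β, γ}  = ᶜ of {α, δ, ε}
  — 6 sets.
Iteration 2. New:
  {α, β, γ}  = {β, γ} ∪ {α}
  — 7 sets.
Iteration 3. New:
  {δ, ε}  = ᶜ of {α, β, γ}
  — 8 sets.
Iteration 4: no new sets; the family is a σ-algebra.

σ(𝒢) = { {}, {α}, {β, γ}, {δ, ε}, {α, β, γ}, {α, δ, ε}, {β, γ, δ, ε}, X }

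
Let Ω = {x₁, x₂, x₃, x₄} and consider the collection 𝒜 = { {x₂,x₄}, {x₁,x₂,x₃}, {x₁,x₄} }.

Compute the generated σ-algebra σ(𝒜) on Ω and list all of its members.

Initial family (5 sets): { ∅, {x₁,x₄}, {x₂,x₄}, {x₁,x₂,x₃}, Ω }.
Step 1: +4 →
  {x₄}  = {x₁,x₂,x₃}ᶜ
  {x₁,x₃}  = {x₂,x₄}ᶜ
  {x₂,x₃}  = {x₁,x₄}ᶜ
  {x₁,x₂,x₄}  = {x₁,x₄} ∪ {x₂,x₄}
  — 9 sets.
Step 2. New:
  {x₃}  = {x₁,x₂,x₄}ᶜ
  {x₁,x₃,x₄}  = {x₁,x₄} ∪ {x₁,x₃}
  {x₂,x₃,x₄}  = {x₂,x₃} ∪ {x₄}
  — 12 sets.
Step 3: 3 new —
  {x₁}  = {x₂,x₃,x₄}ᶜ
  {x₂}  = {x₁,x₃,x₄}ᶜ
  {x₃,x₄}  = {x₃} ∪ {x₄}
  — 15 sets.
Step 4 adds 1:
  {x₁,x₂}  = {x₃,x₄}ᶜ
  — 16 sets.
Step 5: no new sets; the family is a σ-algebra.

Hence σ(𝒜) has 16 members: { ∅, {x₁}, {x₂}, {x₃}, {x₄}, {x₁,x₂}, {x₁,x₃}, {x₁,x₄}, {x₂,x₃}, {x₂,x₄}, {x₃,x₄}, {x₁,x₂,x₃}, {x₁,x₂,x₄}, {x₁,x₃,x₄}, {x₂,x₃,x₄}, Ω }.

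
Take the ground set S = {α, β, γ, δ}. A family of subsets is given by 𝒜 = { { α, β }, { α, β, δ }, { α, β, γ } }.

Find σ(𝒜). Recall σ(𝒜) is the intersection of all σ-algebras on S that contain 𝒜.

σ(𝒜) = { {  }, { γ }, { δ }, { α, β }, { γ, δ }, { α, β, γ }, { α, β, δ }, S }

Working:
Seed the family with 𝒜 together with ∅ and S: { {  }, { α, β }, { α, β, γ }, { α, β, δ }, S }.
Round 1: +3 →
  { γ }  = ᶜ of { α, β, δ }
  { δ }  = ᶜ of { α, β, γ }
  { γ, δ }  = ᶜ of { α, β }
  (now 8)
After Round 2 the family is unchanged; done.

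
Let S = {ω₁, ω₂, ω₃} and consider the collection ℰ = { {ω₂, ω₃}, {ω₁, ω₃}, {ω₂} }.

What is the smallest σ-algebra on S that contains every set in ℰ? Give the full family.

σ(ℰ) = { {}, {ω₁}, {ω₂}, {ω₃}, {ω₁, ω₂}, {ω₁, ω₃}, {ω₂, ω₃}, S }

Check:
Seed the family with ℰ together with ∅ and S: { {}, {ω₂}, {ω₁, ω₃}, {ω₂, ω₃}, S }.
Step 1: 1 new —
  {ω₁}  = S∖{ω₂, ω₃}
  (now 6)
Step 2. New:
  {ω₁, ω₂}  = {ω₂} ∪ {ω₁}
  (now 7)
Step 3 adds 1:
  {ω₃}  = S∖{ω₁, ω₂}
  (now 8)
Step 4: closed — nothing new.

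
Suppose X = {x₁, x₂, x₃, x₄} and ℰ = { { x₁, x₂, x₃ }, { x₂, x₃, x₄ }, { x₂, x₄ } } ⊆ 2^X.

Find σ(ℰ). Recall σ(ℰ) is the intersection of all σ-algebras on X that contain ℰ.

|σ(ℰ)| = 16.  σ(ℰ) = { ∅, { x₁ }, { x₂ }, { x₃ }, { x₄ }, { x₁, x₂ }, { x₁, x₃ }, { x₁, x₄ }, { x₂, x₃ }, { x₂, x₄ }, { x₃, x₄ }, { x₁, x₂, x₃ }, { x₁, x₂, x₄ }, { x₁, x₃, x₄ }, { x₂, x₃, x₄ }, X }

Derivation:
Initial family (5 sets): { ∅, { x₂, x₄ }, { x₁, x₂, x₃ }, { x₂, x₃, x₄ }, X }.
Round 1: +3 →
  { x₁ }  = { x₂, x₃, x₄ }ᶜ
  { x₄ }  = { x₁, x₂, x₃ }ᶜ
  { x₁, x₃ }  = { x₂, x₄ }ᶜ
  [8 total]
Round 2 adds 3:
  { x₁, x₄ }  = { x₄ } ∪ { x₁ }
  { x₁, x₂, x₄ }  = { x₂, x₄ } ∪ { x₁ }
  { x₁, x₃, x₄ }  = { x₄ } ∪ { x₁, x₃ }
  [11 total]
Round 3. New:
  { x₂ }  = { x₁, x₃, x₄ }ᶜ
  { x₃ }  = { x₁, x₂, x₄ }ᶜ
  { x₂, x₃ }  = { x₁, x₄ }ᶜ
  [14 total]
Round 4 (2 new):
  { x₁, x₂ }  = { x₂ } ∪ { x₁ }
  { x₃, x₄ }  = { x₃ } ∪ { x₄ }
  [16 total]
Round 5: no new sets; the family is a σ-algebra.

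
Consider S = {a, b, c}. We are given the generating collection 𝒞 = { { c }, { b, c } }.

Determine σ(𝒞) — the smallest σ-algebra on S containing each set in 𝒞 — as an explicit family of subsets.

Answer: σ(𝒞) = { ∅, { a }, { b }, { c }, { a, b }, { a, c }, { b, c }, S }

Derivation:
Start: 𝒞 ∪ {∅, S} = { ∅, { c }, { b, c }, S }.
Iteration 1: +2 →
  { a }  = ᶜ of { b, c }
  { a, b }  = ᶜ of { c }
  [6 total]
Iteration 2. New:
  { a, c }  = { c } ∪ { a }
  [7 total]
Iteration 3 adds 1:
  { b }  = ᶜ of { a, c }
  [8 total]
Iteration 4 adds nothing — fixpoint reached.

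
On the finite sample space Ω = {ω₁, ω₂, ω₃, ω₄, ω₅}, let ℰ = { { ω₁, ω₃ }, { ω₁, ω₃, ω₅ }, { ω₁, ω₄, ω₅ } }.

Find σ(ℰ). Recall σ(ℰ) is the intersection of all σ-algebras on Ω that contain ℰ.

Begin from { ∅, { ω₁, ω₃ }, { ω₁, ω₃, ω₅ }, { ω₁, ω₄, ω₅ }, Ω } (that is, ℰ plus ∅ and Ω).
Step 1: +4 →
  { ω₂, ω₃ }  = Ω∖{ ω₁, ω₄, ω₅ }
  { ω₂, ω₄ }  = Ω∖{ ω₁, ω₃, ω₅ }
  { ω₂, ω₄, ω₅ }  = Ω∖{ ω₁, ω₃ }
  { ω₁, ω₃, ω₄, ω₅ }  = { ω₁, ω₄, ω₅ } ∪ { ω₁, ω₃ }
  (now 9)
Step 2 adds 7:
  { ω₂ }  = Ω∖{ ω₁, ω₃, ω₄, ω₅ }
  { ω₁, ω₂, ω₃ }  = { ω₂, ω₃ } ∪ { ω₁, ω₃ }
  { ω₂, ω₃, ω₄ }  = { ω₂, ω₃ } ∪ { ω₂, ω₄ }
  { ω₁, ω₂, ω₃, ω₄ }  = { ω₁, ω₃ } ∪ { ω₂, ω₄ }
  { ω₁, ω₂, ω₃, ω₅ }  = { ω₁, ω₃, ω₅ } ∪ { ω₂, ω₃ }
  { ω₁, ω₂, ω₄, ω₅ }  = { ω₁, ω₄, ω₅ } ∪ { ω₂, ω₄ }
  { ω₂, ω₃, ω₄, ω₅ }  = { ω₂, ω₃ } ∪ { ω₂, ω₄, ω₅ }
  (now 16)
Step 3 adds 6:
  { ω₁ }  = Ω∖{ ω₂, ω₃, ω₄, ω₅ }
  { ω₃ }  = Ω∖{ ω₁, ω₂, ω₄, ω₅ }
  { ω₄ }  = Ω∖{ ω₁, ω₂, ω₃, ω₅ }
  { ω₅ }  = Ω∖{ ω₁, ω₂, ω₃, ω₄ }
  { ω₁, ω₅ }  = Ω∖{ ω₂, ω₃, ω₄ }
  { ω₄, ω₅ }  = Ω∖{ ω₁, ω₂, ω₃ }
  (now 22)
Step 4 adds 10:
  { ω₁, ω₂ }  = { ω₂ } ∪ { ω₁ }
  { ω₁, ω₄ }  = { ω₄ } ∪ { ω₁ }
  { ω₂, ω₅ }  = { ω₂ } ∪ { ω₅ }
  { ω₃, ω₄ }  = { ω₃ } ∪ { ω₄ }
  { ω₃, ω₅ }  = { ω₅ } ∪ { ω₃ }
  { ω₁, ω₂, ω₄ }  = { ω₂, ω₄ } ∪ { ω₁ }
  { ω₁, ω₂, ω₅ }  = { ω₂ } ∪ { ω₁, ω₅ }
  { ω₁, ω₃, ω₄ }  = { ω₁, ω₃ } ∪ { ω₄ }
  { ω₂, ω₃, ω₅ }  = { ω₅ } ∪ { ω₂, ω₃ }
  { ω₃, ω₄, ω₅ }  = { ω₄, ω₅ } ∪ { ω₃ }
  (now 32)
Step 5 adds nothing — fixpoint reached.

Therefore σ(ℰ) = { ∅, { ω₁ }, { ω₂ }, { ω₃ }, { ω₄ }, { ω₅ }, { ω₁, ω₂ }, { ω₁, ω₃ }, { ω₁, ω₄ }, { ω₁, ω₅ }, { ω₂, ω₃ }, { ω₂, ω₄ }, { ω₂, ω₅ }, { ω₃, ω₄ }, { ω₃, ω₅ }, { ω₄, ω₅ }, { ω₁, ω₂, ω₃ }, { ω₁, ω₂, ω₄ }, { ω₁, ω₂, ω₅ }, { ω₁, ω₃, ω₄ }, { ω₁, ω₃, ω₅ }, { ω₁, ω₄, ω₅ }, { ω₂, ω₃, ω₄ }, { ω₂, ω₃, ω₅ }, { ω₂, ω₄, ω₅ }, { ω₃, ω₄, ω₅ }, { ω₁, ω₂, ω₃, ω₄ }, { ω₁, ω₂, ω₃, ω₅ }, { ω₁, ω₂, ω₄, ω₅ }, { ω₁, ω₃, ω₄, ω₅ }, { ω₂, ω₃, ω₄, ω₅ }, Ω } (|σ(ℰ)| = 32).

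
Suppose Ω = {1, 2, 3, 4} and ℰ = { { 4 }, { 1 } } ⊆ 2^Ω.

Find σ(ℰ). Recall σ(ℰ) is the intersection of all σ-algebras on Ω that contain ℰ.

Start: ℰ ∪ {∅, Ω} = { ∅, { 1 }, { 4 }, Ω }.
Round 1 adds 3:
  { 1, 4 }  = { 4 } ∪ { 1 }
  { 1, 2, 3 }  = ᶜ of { 4 }
  { 2, 3, 4 }  = ᶜ of { 1 }
  — 7 sets.
Round 2: 1 new —
  { 2, 3 }  = ᶜ of { 1, 4 }
  — 8 sets.
Round 3 adds nothing — fixpoint reached.

Hence σ(ℰ) has 8 members: { ∅, { 1 }, { 4 }, { 1, 4 }, { 2, 3 }, { 1, 2, 3 }, { 2, 3, 4 }, Ω }.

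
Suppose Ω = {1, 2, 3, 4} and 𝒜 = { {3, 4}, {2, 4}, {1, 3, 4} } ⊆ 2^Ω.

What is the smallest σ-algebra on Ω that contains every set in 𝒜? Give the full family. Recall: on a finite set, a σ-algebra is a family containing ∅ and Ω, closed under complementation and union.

|σ(𝒜)| = 16.  σ(𝒜) = { ∅, {1}, {2}, {3}, {4}, {1, 2}, {1, 3}, {1, 4}, {2, 3}, {2, 4}, {3, 4}, {1, 2, 3}, {1, 2, 4}, {1, 3, 4}, {2, 3, 4}, Ω }

Working:
Begin from { ∅, {2, 4}, {3, 4}, {1, 3, 4}, Ω } (that is, 𝒜 plus ∅ and Ω).
Step 1 (4 new):
  {2}  = ᶜ of {1, 3, 4}
  {1, 2}  = ᶜ of {3, 4}
  {1, 3}  = ᶜ of {2, 4}
  {2, 3, 4}  = {3, 4} ∪ {2, 4}
  (now 9)
Step 2: +3 →
  {1}  = ᶜ of {2, 3, 4}
  {1, 2, 3}  = {1, 2} ∪ {1, 3}
  {1, 2, 4}  = {1, 2} ∪ {2, 4}
  (now 12)
Step 3: 2 new —
  {3}  = ᶜ of {1, 2, 4}
  {4}  = ᶜ of {1, 2, 3}
  (now 14)
Step 4 (2 new):
  {1, 4}  = {4} ∪ {1}
  {2, 3}  = {3} ∪ {2}
  (now 16)
Step 5: closed — nothing new.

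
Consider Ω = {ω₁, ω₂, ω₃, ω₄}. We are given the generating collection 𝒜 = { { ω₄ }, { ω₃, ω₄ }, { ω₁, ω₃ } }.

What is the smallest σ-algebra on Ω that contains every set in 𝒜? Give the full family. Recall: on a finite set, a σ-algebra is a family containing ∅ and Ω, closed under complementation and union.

Begin from { ∅, { ω₄ }, { ω₁, ω₃ }, { ω₃, ω₄ }, Ω } (that is, 𝒜 plus ∅ and Ω).
Iteration 1 (4 new):
  { ω₁, ω₂ }  = { ω₃, ω₄ }ᶜ
  { ω₂, ω₄ }  = { ω₁, ω₃ }ᶜ
  { ω₁, ω₂, ω₃ }  = { ω₄ }ᶜ
  { ω₁, ω₃, ω₄ }  = { ω₃, ω₄ } ∪ { ω₁, ω₃ }
  [9 total]
Iteration 2. New:
  { ω₂ }  = { ω₁, ω₃, ω₄ }ᶜ
  { ω₁, ω₂, ω₄ }  = { ω₁, ω₂ } ∪ { ω₄ }
  { ω₂, ω₃, ω₄ }  = { ω₃, ω₄ } ∪ { ω₂, ω₄ }
  [12 total]
Iteration 3 (2 new):
  { ω₁ }  = { ω₂, ω₃, ω₄ }ᶜ
  { ω₃ }  = { ω₁, ω₂, ω₄ }ᶜ
  [14 total]
Iteration 4: +2 →
  { ω₁, ω₄ }  = { ω₄ } ∪ { ω₁ }
  { ω₂, ω₃ }  = { ω₃ } ∪ { ω₂ }
  [16 total]
Iteration 5: no new sets; the family is a σ-algebra.

σ(𝒜) = { ∅, { ω₁ }, { ω₂ }, { ω₃ }, { ω₄ }, { ω₁, ω₂ }, { ω₁, ω₃ }, { ω₁, ω₄ }, { ω₂, ω₃ }, { ω₂, ω₄ }, { ω₃, ω₄ }, { ω₁, ω₂, ω₃ }, { ω₁, ω₂, ω₄ }, { ω₁, ω₃, ω₄ }, { ω₂, ω₃, ω₄ }, Ω }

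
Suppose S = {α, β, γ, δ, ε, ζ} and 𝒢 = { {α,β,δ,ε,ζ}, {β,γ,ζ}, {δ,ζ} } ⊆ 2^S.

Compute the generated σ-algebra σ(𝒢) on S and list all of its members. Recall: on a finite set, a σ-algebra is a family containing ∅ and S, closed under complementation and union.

|σ(𝒢)| = 32.  σ(𝒢) = { ∅, {β}, {γ}, {δ}, {ζ}, {α,ε}, {β,γ}, {β,δ}, {β,ζ}, {γ,δ}, {γ,ζ}, {δ,ζ}, {α,β,ε}, {α,γ,ε}, {α,δ,ε}, {α,ε,ζ}, {β,γ,δ}, {β,γ,ζ}, {β,δ,ζ}, {γ,δ,ζ}, {α,β,γ,ε}, {α,β,δ,ε}, {α,β,ε,ζ}, {α,γ,δ,ε}, {α,γ,ε,ζ}, {α,δ,ε,ζ}, {β,γ,δ,ζ}, {α,β,γ,δ,ε}, {α,β,γ,ε,ζ}, {α,β,δ,ε,ζ}, {α,γ,δ,ε,ζ}, S }

Working:
Seed the family with 𝒢 together with ∅ and S: { ∅, {δ,ζ}, {β,γ,ζ}, {α,β,δ,ε,ζ}, S }.
Pass 1 adds 4:
  {γ}  = {α,β,δ,ε,ζ}ᶜ
  {α,δ,ε}  = {β,γ,ζ}ᶜ
  {α,β,γ,ε}  = {δ,ζ}ᶜ
  {β,γ,δ,ζ}  = {β,γ,ζ} ∪ {δ,ζ}
Pass 2: +6 →
  {α,ε}  = {β,γ,δ,ζ}ᶜ
  {γ,δ,ζ}  = {γ} ∪ {δ,ζ}
  {α,γ,δ,ε}  = {α,δ,ε} ∪ {γ}
  {α,δ,ε,ζ}  = {α,δ,ε} ∪ {δ,ζ}
  {α,β,γ,δ,ε}  = {α,δ,ε} ∪ {α,β,γ,ε}
  {α,β,γ,ε,ζ}  = {β,γ,ζ} ∪ {α,β,γ,ε}
Pass 3. New:
  {δ}  = {α,β,γ,ε,ζ}ᶜ
  {ζ}  = {α,β,γ,δ,ε}ᶜ
  {β,γ}  = {α,δ,ε,ζ}ᶜ
  {β,ζ}  = {α,γ,δ,ε}ᶜ
  {α,β,ε}  = {γ,δ,ζ}ᶜ
  {α,γ,ε}  = {γ} ∪ {α,ε}
  {α,γ,δ,ε,ζ}  = {α,δ,ε} ∪ {γ,δ,ζ}
Pass 4. New:
  {β}  = {α,γ,δ,ε,ζ}ᶜ
  {γ,δ}  = {γ} ∪ {δ}
  {γ,ζ}  = {ζ} ∪ {γ}
  {α,ε,ζ}  = {α,ε} ∪ {ζ}
  {β,γ,δ}  = {β,γ} ∪ {δ}
  {β,δ,ζ}  = {α,γ,ε}ᶜ
  {α,β,δ,ε}  = {α,δ,ε} ∪ {α,β,ε}
  {α,β,ε,ζ}  = {α,ε} ∪ {β,ζ}
  {α,γ,ε,ζ}  = {α,γ,ε} ∪ {ζ}
Pass 5: 1 new —
  {β,δ}  = {α,γ,ε,ζ}ᶜ
Pass 6: already closed under ᶜ and ∪.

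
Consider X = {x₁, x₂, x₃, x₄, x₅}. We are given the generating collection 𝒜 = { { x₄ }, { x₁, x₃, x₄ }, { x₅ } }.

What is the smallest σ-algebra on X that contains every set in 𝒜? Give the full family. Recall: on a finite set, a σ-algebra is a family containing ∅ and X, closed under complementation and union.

Initial family (5 sets): { ∅, { x₄ }, { x₅ }, { x₁, x₃, x₄ }, X }.
Pass 1. New:
  { x₂, x₅ }  = ᶜ of { x₁, x₃, x₄ }
  { x₄, x₅ }  = { x₄ } ∪ { x₅ }
  { x₁, x₂, x₃, x₄ }  = ᶜ of { x₅ }
  { x₁, x₂, x₃, x₅ }  = ᶜ of { x₄ }
  { x₁, x₃, x₄, x₅ }  = { x₁, x₃, x₄ } ∪ { x₅ }
  |family| = 10
Pass 2. New:
  { x₂ }  = ᶜ of { x₁, x₃, x₄, x₅ }
  { x₁, x₂, x₃ }  = ᶜ of { x₄, x₅ }
  { x₂, x₄, x₅ }  = { x₂, x₅ } ∪ { x₄, x₅ }
  |family| = 13
Pass 3: +2 →
  { x₁, x₃ }  = ᶜ of { x₂, x₄, x₅ }
  { x₂, x₄ }  = { x₄ } ∪ { x₂ }
  |family| = 15
Pass 4. New:
  { x₁, x₃, x₅ }  = ᶜ of { x₂, x₄ }
  |family| = 16
After Pass 5 the family is unchanged; done.

|σ(𝒜)| = 16.  σ(𝒜) = { ∅, { x₂ }, { x₄ }, { x₅ }, { x₁, x₃ }, { x₂, x₄ }, { x₂, x₅ }, { x₄, x₅ }, { x₁, x₂, x₃ }, { x₁, x₃, x₄ }, { x₁, x₃, x₅ }, { x₂, x₄, x₅ }, { x₁, x₂, x₃, x₄ }, { x₁, x₂, x₃, x₅ }, { x₁, x₃, x₄, x₅ }, X }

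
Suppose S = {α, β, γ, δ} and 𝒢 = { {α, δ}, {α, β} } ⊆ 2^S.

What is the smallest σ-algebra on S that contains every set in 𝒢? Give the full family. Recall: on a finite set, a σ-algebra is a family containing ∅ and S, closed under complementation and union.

Answer: σ(𝒢) = { {}, {α}, {β}, {γ}, {δ}, {α, β}, {α, γ}, {α, δ}, {β, γ}, {β, δ}, {γ, δ}, {α, β, γ}, {α, β, δ}, {α, γ, δ}, {β, γ, δ}, S }

Working:
Initial family (4 sets): { {}, {α, β}, {α, δ}, S }.
Step 1: 3 new —
  {β, γ}  = S∖{α, δ}
  {γ, δ}  = S∖{α, β}
  {α, β, δ}  = {α, β} ∪ {α, δ}
  — 7 sets.
Step 2 adds 4:
  {γ}  = S∖{α, β, δ}
  {α, β, γ}  = {β, γ} ∪ {α, β}
  {α, γ, δ}  = {γ, δ} ∪ {α, δ}
  {β, γ, δ}  = {γ, δ} ∪ {β, γ}
  — 11 sets.
Step 3 adds 3:
  {α}  = S∖{β, γ, δ}
  {β}  = S∖{α, γ, δ}
  {δ}  = S∖{α, β, γ}
  — 14 sets.
Step 4. New:
  {α, γ}  = {γ} ∪ {α}
  {β, δ}  = {δ} ∪ {β}
  — 16 sets.
Step 5: no new sets; the family is a σ-algebra.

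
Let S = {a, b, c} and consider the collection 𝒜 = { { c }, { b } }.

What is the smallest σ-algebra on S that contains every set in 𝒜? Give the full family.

σ(𝒜) = { ∅, { a }, { b }, { c }, { a, b }, { a, c }, { b, c }, S }

Trace:
Seed the family with 𝒜 together with ∅ and S: { ∅, { b }, { c }, S }.
Pass 1. New:
  { a, b }  = complement { c }
  { a, c }  = complement { b }
  { b, c }  = { c } ∪ { b }
  — 7 sets.
Pass 2 adds 1:
  { a }  = complement { b, c }
  — 8 sets.
Pass 3: already closed under ᶜ and ∪.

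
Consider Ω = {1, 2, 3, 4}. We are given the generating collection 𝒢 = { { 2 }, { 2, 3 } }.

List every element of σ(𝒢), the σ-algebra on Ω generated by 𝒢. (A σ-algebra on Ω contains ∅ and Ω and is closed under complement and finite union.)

Take S₀ = 𝒢 ∪ {∅, Ω} = { ∅, { 2 }, { 2, 3 }, Ω }.
Round 1: +2 →
  { 1, 4 }  = { 2, 3 }ᶜ
  { 1, 3, 4 }  = { 2 }ᶜ
  [6 total]
Round 2: 1 new —
  { 1, 2, 4 }  = { 1, 4 } ∪ { 2 }
  [7 total]
Round 3 adds 1:
  { 3 }  = { 1, 2, 4 }ᶜ
  [8 total]
Round 4: no new sets; the family is a σ-algebra.

σ(𝒢) = { ∅, { 2 }, { 3 }, { 1, 4 }, { 2, 3 }, { 1, 2, 4 }, { 1, 3, 4 }, Ω }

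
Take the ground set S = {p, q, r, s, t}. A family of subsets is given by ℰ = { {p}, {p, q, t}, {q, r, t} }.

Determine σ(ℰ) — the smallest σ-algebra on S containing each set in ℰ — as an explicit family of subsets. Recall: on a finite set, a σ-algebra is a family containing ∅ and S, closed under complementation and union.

Take S₀ = ℰ ∪ {∅, S} = { ∅, {p}, {p, q, t}, {q, r, t}, S }.
Pass 1 (4 new):
  {p, s}  = {q, r, t}ᶜ
  {r, s}  = {p, q, t}ᶜ
  {p, q, r, t}  = {p, q, t} ∪ {q, r, t}
  {q, r, s, t}  = {p}ᶜ
Pass 2: +3 →
  {s}  = {p, q, r, t}ᶜ
  {p, r, s}  = {r, s} ∪ {p, s}
  {p, q, s, t}  = {p, q, t} ∪ {p, s}
Pass 3: 2 new —
  {r}  = {p, q, s, t}ᶜ
  {q, t}  = {p, r, s}ᶜ
Pass 4 adds 2:
  {p, r}  = {r} ∪ {p}
  {q, s, t}  = {q, t} ∪ {s}
Pass 5: no new sets; the family is a σ-algebra.

Hence σ(ℰ) has 16 members: { ∅, {p}, {r}, {s}, {p, r}, {p, s}, {q, t}, {r, s}, {p, q, t}, {p, r, s}, {q, r, t}, {q, s, t}, {p, q, r, t}, {p, q, s, t}, {q, r, s, t}, S }.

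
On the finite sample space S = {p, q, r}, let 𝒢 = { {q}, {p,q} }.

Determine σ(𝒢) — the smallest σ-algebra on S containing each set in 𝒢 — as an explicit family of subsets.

Begin from { {}, {q}, {p,q}, S } (that is, 𝒢 plus ∅ and S).
Round 1: +2 →
  {r}  = complement {p,q}
  {p,r}  = complement {q}
  — 6 sets.
Round 2. New:
  {q,r}  = {r} ∪ {q}
  — 7 sets.
Round 3 adds 1:
  {p}  = complement {q,r}
  — 8 sets.
Round 4: closed — nothing new.

σ(𝒢) = { {}, {p}, {q}, {r}, {p,q}, {p,r}, {q,r}, S }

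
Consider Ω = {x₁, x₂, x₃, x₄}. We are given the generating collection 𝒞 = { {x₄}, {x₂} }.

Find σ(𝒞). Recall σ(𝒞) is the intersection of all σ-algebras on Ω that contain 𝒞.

Answer: σ(𝒞) = { ∅, {x₂}, {x₄}, {x₁,x₃}, {x₂,x₄}, {x₁,x₂,x₃}, {x₁,x₃,x₄}, Ω }

Trace:
Start: 𝒞 ∪ {∅, Ω} = { ∅, {x₂}, {x₄}, Ω }.
Round 1. New:
  {x₂,x₄}  = {x₂} ∪ {x₄}
  {x₁,x₂,x₃}  = complement {x₄}
  {x₁,x₃,x₄}  = complement {x₂}
  |family| = 7
Round 2 (1 new):
  {x₁,x₃}  = complement {x₂,x₄}
  |family| = 8
Round 3: stable.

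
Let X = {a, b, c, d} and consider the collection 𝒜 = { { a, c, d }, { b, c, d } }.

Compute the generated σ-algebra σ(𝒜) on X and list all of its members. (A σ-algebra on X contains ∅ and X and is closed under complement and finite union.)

Initial family (4 sets): { {}, { a, c, d }, { b, c, d }, X }.
Pass 1 adds 2:
  { a }  = { b, c, d }ᶜ
  { b }  = { a, c, d }ᶜ
  |family| = 6
Pass 2. New:
  { a, b }  = { b } ∪ { a }
  |family| = 7
Pass 3: 1 new —
  { c, d }  = { a, b }ᶜ
  |family| = 8
After Pass 4 the family is unchanged; done.

σ(𝒜) = { {}, { a }, { b }, { a, b }, { c, d }, { a, c, d }, { b, c, d }, X }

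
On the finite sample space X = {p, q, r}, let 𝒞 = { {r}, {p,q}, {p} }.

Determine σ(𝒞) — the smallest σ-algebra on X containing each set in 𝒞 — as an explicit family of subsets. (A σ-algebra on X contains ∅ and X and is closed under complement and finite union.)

Start: 𝒞 ∪ {∅, X} = { ∅, {p}, {r}, {p,q}, X }.
Round 1: +2 →
  {p,r}  = {r} ∪ {p}
  {q,r}  = {p}ᶜ
Round 2 adds 1:
  {q}  = {p,r}ᶜ
Round 3: no new sets; the family is a σ-algebra.

Therefore σ(𝒞) = { ∅, {p}, {q}, {r}, {p,q}, {p,r}, {q,r}, X } (|σ(𝒞)| = 8).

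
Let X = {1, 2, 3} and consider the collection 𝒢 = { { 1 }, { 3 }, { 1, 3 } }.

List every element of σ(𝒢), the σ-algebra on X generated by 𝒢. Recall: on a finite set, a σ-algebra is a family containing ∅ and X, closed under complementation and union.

Start: 𝒢 ∪ {∅, X} = { {}, { 1 }, { 3 }, { 1, 3 }, X }.
Step 1: 3 new —
  { 2 }  = X∖{ 1, 3 }
  { 1, 2 }  = X∖{ 3 }
  { 2, 3 }  = X∖{ 1 }
  (now 8)
Step 2 adds nothing — fixpoint reached.

Hence σ(𝒢) has 8 members: { {}, { 1 }, { 2 }, { 3 }, { 1, 2 }, { 1, 3 }, { 2, 3 }, X }.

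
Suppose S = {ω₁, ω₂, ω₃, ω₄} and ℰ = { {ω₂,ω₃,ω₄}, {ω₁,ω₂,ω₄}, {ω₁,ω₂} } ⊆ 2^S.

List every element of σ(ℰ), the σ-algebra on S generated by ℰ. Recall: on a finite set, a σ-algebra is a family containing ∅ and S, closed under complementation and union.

Start: ℰ ∪ {∅, S} = { {}, {ω₁,ω₂}, {ω₁,ω₂,ω₄}, {ω₂,ω₃,ω₄}, S }.
Round 1 (3 new):
  {ω₁}  = {ω₂,ω₃,ω₄}ᶜ
  {ω₃}  = {ω₁,ω₂,ω₄}ᶜ
  {ω₃,ω₄}  = {ω₁,ω₂}ᶜ
  |family| = 8
Round 2: 3 new —
  {ω₁,ω₃}  = {ω₃} ∪ {ω₁}
  {ω₁,ω₂,ω₃}  = {ω₃} ∪ {ω₁,ω₂}
  {ω₁,ω₃,ω₄}  = {ω₃,ω₄} ∪ {ω₁}
  |family| = 11
Round 3 (3 new):
  {ω₂}  = {ω₁,ω₃,ω₄}ᶜ
  {ω₄}  = {ω₁,ω₂,ω₃}ᶜ
  {ω₂,ω₄}  = {ω₁,ω₃}ᶜ
  |family| = 14
Round 4. New:
  {ω₁,ω₄}  = {ω₄} ∪ {ω₁}
  {ω₂,ω₃}  = {ω₃} ∪ {ω₂}
  |family| = 16
Round 5: stable.

σ(ℰ) = { {}, {ω₁}, {ω₂}, {ω₃}, {ω₄}, {ω₁,ω₂}, {ω₁,ω₃}, {ω₁,ω₄}, {ω₂,ω₃}, {ω₂,ω₄}, {ω₃,ω₄}, {ω₁,ω₂,ω₃}, {ω₁,ω₂,ω₄}, {ω₁,ω₃,ω₄}, {ω₂,ω₃,ω₄}, S }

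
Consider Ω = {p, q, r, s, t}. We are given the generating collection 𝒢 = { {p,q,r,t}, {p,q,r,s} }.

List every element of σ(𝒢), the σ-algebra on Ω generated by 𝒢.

Take S₀ = 𝒢 ∪ {∅, Ω} = { ∅, {p,q,r,s}, {p,q,r,t}, Ω }.
Step 1: +2 →
  {s}  = {p,q,r,t}ᶜ
  {t}  = {p,q,r,s}ᶜ
  |family| = 6
Step 2 (1 new):
  {s,t}  = {s} ∪ {t}
  |family| = 7
Step 3: +1 →
  {p,q,r}  = {s,t}ᶜ
  |family| = 8
Step 4: stable.

Therefore σ(𝒢) = { ∅, {s}, {t}, {s,t}, {p,q,r}, {p,q,r,s}, {p,q,r,t}, Ω } (|σ(𝒢)| = 8).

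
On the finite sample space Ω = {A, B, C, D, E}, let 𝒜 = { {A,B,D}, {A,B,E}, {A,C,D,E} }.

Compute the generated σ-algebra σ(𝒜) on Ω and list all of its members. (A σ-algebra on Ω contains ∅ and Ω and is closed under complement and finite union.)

Start: 𝒜 ∪ {∅, Ω} = { ∅, {A,B,D}, {A,B,E}, {A,C,D,E}, Ω }.
Round 1 adds 4:
  {B}  = Ω∖{A,C,D,E}
  {C,D}  = Ω∖{A,B,E}
  {C,E}  = Ω∖{A,B,D}
  {A,B,D,E}  = {A,B,E} ∪ {A,B,D}
Round 2: 6 new —
  {C}  = Ω∖{A,B,D,E}
  {B,C,D}  = {C,D} ∪ {B}
  {B,C,E}  = {B} ∪ {C,E}
  {C,D,E}  = {C,D} ∪ {C,E}
  {A,B,C,D}  = {C,D} ∪ {A,B,D}
  {A,B,C,E}  = {A,B,E} ∪ {C,E}
Round 3 (7 new):
  {D}  = Ω∖{A,B,C,E}
  {E}  = Ω∖{A,B,C,D}
  {A,B}  = Ω∖{C,D,E}
  {A,D}  = Ω∖{B,C,E}
  {A,E}  = Ω∖{B,C,D}
  {B,C}  = {C} ∪ {B}
  {B,C,D,E}  = {C,D,E} ∪ {B,C,E}
Round 4: +8 →
  {A}  = Ω∖{B,C,D,E}
  {B,D}  = {B} ∪ {D}
  {B,E}  = {B} ∪ {E}
  {D,E}  = {E} ∪ {D}
  {A,B,C}  = {A,B} ∪ {C}
  {A,C,D}  = {C,D} ∪ {A,D}
  {A,C,E}  = {A,E} ∪ {C,E}
  {A,D,E}  = Ω∖{B,C}
Round 5. New:
  {A,C}  = {C} ∪ {A}
  {B,D,E}  = {B,E} ∪ {D,E}
Round 6: no new sets; the family is a σ-algebra.

|σ(𝒜)| = 32.  σ(𝒜) = { ∅, {A}, {B}, {C}, {D}, {E}, {A,B}, {A,C}, {A,D}, {A,E}, {B,C}, {B,D}, {B,E}, {C,D}, {C,E}, {D,E}, {A,B,C}, {A,B,D}, {A,B,E}, {A,C,D}, {A,C,E}, {A,D,E}, {B,C,D}, {B,C,E}, {B,D,E}, {C,D,E}, {A,B,C,D}, {A,B,C,E}, {A,B,D,E}, {A,C,D,E}, {B,C,D,E}, Ω }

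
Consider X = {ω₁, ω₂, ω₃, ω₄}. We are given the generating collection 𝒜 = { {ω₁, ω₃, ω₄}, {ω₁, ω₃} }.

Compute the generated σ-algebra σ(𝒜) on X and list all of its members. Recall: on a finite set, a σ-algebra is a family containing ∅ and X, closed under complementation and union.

Take S₀ = 𝒜 ∪ {∅, X} = { ∅, {ω₁, ω₃}, {ω₁, ω₃, ω₄}, X }.
Round 1: +2 →
  {ω₂}  = X∖{ω₁, ω₃, ω₄}
  {ω₂, ω₄}  = X∖{ω₁, ω₃}
Round 2: 1 new —
  {ω₁, ω₂, ω₃}  = {ω₁, ω₃} ∪ {ω₂}
Round 3 (1 new):
  {ω₄}  = X∖{ω₁, ω₂, ω₃}
Round 4: already closed under ᶜ and ∪.

Hence σ(𝒜) has 8 members: { ∅, {ω₂}, {ω₄}, {ω₁, ω₃}, {ω₂, ω₄}, {ω₁, ω₂, ω₃}, {ω₁, ω₃, ω₄}, X }.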